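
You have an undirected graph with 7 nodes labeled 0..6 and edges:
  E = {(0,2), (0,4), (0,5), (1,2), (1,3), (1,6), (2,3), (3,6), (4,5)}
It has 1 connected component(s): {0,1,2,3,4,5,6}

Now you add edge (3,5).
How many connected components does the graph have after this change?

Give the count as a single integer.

Answer: 1

Derivation:
Initial component count: 1
Add (3,5): endpoints already in same component. Count unchanged: 1.
New component count: 1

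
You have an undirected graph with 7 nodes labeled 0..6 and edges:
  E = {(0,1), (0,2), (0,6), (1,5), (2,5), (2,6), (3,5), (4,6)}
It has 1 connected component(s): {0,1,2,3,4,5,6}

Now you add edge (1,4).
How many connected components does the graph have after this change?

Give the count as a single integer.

Answer: 1

Derivation:
Initial component count: 1
Add (1,4): endpoints already in same component. Count unchanged: 1.
New component count: 1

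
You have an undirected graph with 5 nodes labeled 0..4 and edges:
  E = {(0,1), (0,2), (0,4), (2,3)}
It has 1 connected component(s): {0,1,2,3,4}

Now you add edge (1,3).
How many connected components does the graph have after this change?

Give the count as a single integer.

Answer: 1

Derivation:
Initial component count: 1
Add (1,3): endpoints already in same component. Count unchanged: 1.
New component count: 1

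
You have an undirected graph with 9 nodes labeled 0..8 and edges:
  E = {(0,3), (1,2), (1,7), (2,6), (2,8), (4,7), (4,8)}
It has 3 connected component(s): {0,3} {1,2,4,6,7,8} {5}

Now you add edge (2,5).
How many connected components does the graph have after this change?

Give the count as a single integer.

Answer: 2

Derivation:
Initial component count: 3
Add (2,5): merges two components. Count decreases: 3 -> 2.
New component count: 2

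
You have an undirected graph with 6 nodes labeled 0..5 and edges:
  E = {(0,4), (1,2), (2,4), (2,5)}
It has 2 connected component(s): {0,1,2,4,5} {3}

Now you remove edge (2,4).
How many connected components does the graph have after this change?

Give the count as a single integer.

Initial component count: 2
Remove (2,4): it was a bridge. Count increases: 2 -> 3.
  After removal, components: {0,4} {1,2,5} {3}
New component count: 3

Answer: 3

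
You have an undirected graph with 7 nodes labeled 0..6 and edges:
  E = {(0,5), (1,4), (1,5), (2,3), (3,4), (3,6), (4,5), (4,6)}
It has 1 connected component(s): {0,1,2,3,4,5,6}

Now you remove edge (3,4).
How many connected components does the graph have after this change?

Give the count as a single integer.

Initial component count: 1
Remove (3,4): not a bridge. Count unchanged: 1.
  After removal, components: {0,1,2,3,4,5,6}
New component count: 1

Answer: 1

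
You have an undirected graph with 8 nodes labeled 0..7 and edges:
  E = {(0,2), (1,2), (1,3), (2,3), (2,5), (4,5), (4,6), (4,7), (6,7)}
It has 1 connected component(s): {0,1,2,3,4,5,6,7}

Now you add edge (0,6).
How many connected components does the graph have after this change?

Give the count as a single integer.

Initial component count: 1
Add (0,6): endpoints already in same component. Count unchanged: 1.
New component count: 1

Answer: 1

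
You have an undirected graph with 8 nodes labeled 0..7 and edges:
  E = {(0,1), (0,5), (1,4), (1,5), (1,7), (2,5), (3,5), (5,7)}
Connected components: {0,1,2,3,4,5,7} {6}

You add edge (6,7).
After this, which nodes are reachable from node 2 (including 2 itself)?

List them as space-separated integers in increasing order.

Answer: 0 1 2 3 4 5 6 7

Derivation:
Before: nodes reachable from 2: {0,1,2,3,4,5,7}
Adding (6,7): merges 2's component with another. Reachability grows.
After: nodes reachable from 2: {0,1,2,3,4,5,6,7}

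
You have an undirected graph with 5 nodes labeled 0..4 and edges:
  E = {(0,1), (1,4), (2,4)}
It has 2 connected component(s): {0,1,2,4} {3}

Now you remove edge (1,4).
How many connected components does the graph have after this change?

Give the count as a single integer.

Answer: 3

Derivation:
Initial component count: 2
Remove (1,4): it was a bridge. Count increases: 2 -> 3.
  After removal, components: {0,1} {2,4} {3}
New component count: 3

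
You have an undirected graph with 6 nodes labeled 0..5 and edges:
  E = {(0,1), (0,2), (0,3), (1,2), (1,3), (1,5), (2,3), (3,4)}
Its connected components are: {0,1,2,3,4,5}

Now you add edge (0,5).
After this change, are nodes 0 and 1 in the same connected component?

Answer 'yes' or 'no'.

Initial components: {0,1,2,3,4,5}
Adding edge (0,5): both already in same component {0,1,2,3,4,5}. No change.
New components: {0,1,2,3,4,5}
Are 0 and 1 in the same component? yes

Answer: yes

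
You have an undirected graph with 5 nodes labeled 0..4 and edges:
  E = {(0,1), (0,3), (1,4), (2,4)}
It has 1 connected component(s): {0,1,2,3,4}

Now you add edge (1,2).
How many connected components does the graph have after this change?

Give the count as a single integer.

Initial component count: 1
Add (1,2): endpoints already in same component. Count unchanged: 1.
New component count: 1

Answer: 1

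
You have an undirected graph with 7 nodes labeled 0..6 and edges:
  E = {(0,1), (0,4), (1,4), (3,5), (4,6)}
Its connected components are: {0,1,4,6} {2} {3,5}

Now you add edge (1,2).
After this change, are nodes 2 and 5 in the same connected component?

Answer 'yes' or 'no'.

Answer: no

Derivation:
Initial components: {0,1,4,6} {2} {3,5}
Adding edge (1,2): merges {0,1,4,6} and {2}.
New components: {0,1,2,4,6} {3,5}
Are 2 and 5 in the same component? no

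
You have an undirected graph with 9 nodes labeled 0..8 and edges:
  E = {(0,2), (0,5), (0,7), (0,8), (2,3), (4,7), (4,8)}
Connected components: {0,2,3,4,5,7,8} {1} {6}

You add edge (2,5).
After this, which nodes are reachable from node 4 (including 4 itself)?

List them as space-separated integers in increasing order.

Before: nodes reachable from 4: {0,2,3,4,5,7,8}
Adding (2,5): both endpoints already in same component. Reachability from 4 unchanged.
After: nodes reachable from 4: {0,2,3,4,5,7,8}

Answer: 0 2 3 4 5 7 8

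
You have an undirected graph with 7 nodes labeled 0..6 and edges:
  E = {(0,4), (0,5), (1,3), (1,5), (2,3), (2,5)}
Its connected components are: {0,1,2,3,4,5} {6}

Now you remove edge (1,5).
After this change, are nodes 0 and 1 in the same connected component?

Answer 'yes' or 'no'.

Answer: yes

Derivation:
Initial components: {0,1,2,3,4,5} {6}
Removing edge (1,5): not a bridge — component count unchanged at 2.
New components: {0,1,2,3,4,5} {6}
Are 0 and 1 in the same component? yes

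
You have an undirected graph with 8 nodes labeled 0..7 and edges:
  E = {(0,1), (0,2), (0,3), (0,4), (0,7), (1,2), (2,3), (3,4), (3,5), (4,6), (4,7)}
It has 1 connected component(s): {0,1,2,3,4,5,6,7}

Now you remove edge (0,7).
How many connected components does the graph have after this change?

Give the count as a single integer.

Answer: 1

Derivation:
Initial component count: 1
Remove (0,7): not a bridge. Count unchanged: 1.
  After removal, components: {0,1,2,3,4,5,6,7}
New component count: 1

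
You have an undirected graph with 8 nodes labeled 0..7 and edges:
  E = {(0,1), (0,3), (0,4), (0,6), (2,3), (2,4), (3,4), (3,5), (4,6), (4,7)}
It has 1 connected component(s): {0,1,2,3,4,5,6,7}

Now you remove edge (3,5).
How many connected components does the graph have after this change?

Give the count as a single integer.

Answer: 2

Derivation:
Initial component count: 1
Remove (3,5): it was a bridge. Count increases: 1 -> 2.
  After removal, components: {0,1,2,3,4,6,7} {5}
New component count: 2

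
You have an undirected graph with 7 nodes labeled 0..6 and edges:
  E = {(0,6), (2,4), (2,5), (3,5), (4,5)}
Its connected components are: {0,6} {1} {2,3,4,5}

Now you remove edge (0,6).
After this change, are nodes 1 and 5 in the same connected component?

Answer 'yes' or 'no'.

Initial components: {0,6} {1} {2,3,4,5}
Removing edge (0,6): it was a bridge — component count 3 -> 4.
New components: {0} {1} {2,3,4,5} {6}
Are 1 and 5 in the same component? no

Answer: no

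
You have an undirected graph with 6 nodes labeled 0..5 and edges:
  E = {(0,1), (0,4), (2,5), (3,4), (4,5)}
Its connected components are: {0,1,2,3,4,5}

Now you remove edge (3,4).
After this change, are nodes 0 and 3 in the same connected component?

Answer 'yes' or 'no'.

Initial components: {0,1,2,3,4,5}
Removing edge (3,4): it was a bridge — component count 1 -> 2.
New components: {0,1,2,4,5} {3}
Are 0 and 3 in the same component? no

Answer: no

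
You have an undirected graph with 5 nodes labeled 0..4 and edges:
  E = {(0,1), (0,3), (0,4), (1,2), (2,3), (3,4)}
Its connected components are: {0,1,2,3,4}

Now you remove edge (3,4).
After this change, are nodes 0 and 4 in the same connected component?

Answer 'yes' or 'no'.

Initial components: {0,1,2,3,4}
Removing edge (3,4): not a bridge — component count unchanged at 1.
New components: {0,1,2,3,4}
Are 0 and 4 in the same component? yes

Answer: yes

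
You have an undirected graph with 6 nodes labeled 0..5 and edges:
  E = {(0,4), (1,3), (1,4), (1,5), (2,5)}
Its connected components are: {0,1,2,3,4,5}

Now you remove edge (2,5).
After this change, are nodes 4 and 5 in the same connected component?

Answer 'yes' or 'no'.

Answer: yes

Derivation:
Initial components: {0,1,2,3,4,5}
Removing edge (2,5): it was a bridge — component count 1 -> 2.
New components: {0,1,3,4,5} {2}
Are 4 and 5 in the same component? yes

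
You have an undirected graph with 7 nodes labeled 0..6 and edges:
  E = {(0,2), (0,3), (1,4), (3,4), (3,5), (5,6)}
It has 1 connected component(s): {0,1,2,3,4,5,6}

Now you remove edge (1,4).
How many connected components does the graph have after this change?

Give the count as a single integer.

Initial component count: 1
Remove (1,4): it was a bridge. Count increases: 1 -> 2.
  After removal, components: {0,2,3,4,5,6} {1}
New component count: 2

Answer: 2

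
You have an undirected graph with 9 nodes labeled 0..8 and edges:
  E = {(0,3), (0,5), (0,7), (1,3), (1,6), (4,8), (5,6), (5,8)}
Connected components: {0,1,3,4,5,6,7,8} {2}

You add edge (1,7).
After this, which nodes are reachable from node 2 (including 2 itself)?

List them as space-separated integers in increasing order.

Before: nodes reachable from 2: {2}
Adding (1,7): both endpoints already in same component. Reachability from 2 unchanged.
After: nodes reachable from 2: {2}

Answer: 2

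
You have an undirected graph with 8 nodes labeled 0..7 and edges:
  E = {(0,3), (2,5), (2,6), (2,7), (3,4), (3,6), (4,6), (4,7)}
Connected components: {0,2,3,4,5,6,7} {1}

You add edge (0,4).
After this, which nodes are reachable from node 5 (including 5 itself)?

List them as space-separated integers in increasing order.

Before: nodes reachable from 5: {0,2,3,4,5,6,7}
Adding (0,4): both endpoints already in same component. Reachability from 5 unchanged.
After: nodes reachable from 5: {0,2,3,4,5,6,7}

Answer: 0 2 3 4 5 6 7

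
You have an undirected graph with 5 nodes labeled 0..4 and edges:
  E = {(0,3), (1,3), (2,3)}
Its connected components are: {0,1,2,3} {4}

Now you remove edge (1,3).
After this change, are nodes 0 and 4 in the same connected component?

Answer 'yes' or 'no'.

Initial components: {0,1,2,3} {4}
Removing edge (1,3): it was a bridge — component count 2 -> 3.
New components: {0,2,3} {1} {4}
Are 0 and 4 in the same component? no

Answer: no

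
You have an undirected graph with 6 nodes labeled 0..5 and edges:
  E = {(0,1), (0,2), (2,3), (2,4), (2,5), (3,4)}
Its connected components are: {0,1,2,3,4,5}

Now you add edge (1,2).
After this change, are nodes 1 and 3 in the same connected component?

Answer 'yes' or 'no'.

Answer: yes

Derivation:
Initial components: {0,1,2,3,4,5}
Adding edge (1,2): both already in same component {0,1,2,3,4,5}. No change.
New components: {0,1,2,3,4,5}
Are 1 and 3 in the same component? yes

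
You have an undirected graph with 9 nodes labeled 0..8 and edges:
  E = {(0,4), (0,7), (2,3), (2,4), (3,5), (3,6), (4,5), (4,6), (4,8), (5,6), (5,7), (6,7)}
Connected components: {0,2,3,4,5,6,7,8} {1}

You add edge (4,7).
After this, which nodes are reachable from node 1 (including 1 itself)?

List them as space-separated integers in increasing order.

Before: nodes reachable from 1: {1}
Adding (4,7): both endpoints already in same component. Reachability from 1 unchanged.
After: nodes reachable from 1: {1}

Answer: 1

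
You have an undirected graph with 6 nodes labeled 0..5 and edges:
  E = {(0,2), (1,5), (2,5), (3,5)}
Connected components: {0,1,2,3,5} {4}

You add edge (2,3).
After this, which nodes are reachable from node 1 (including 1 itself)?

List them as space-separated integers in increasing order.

Before: nodes reachable from 1: {0,1,2,3,5}
Adding (2,3): both endpoints already in same component. Reachability from 1 unchanged.
After: nodes reachable from 1: {0,1,2,3,5}

Answer: 0 1 2 3 5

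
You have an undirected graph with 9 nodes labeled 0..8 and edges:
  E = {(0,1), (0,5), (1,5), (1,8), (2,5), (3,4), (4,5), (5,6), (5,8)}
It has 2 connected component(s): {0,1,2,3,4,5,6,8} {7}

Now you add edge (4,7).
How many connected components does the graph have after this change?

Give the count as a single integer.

Answer: 1

Derivation:
Initial component count: 2
Add (4,7): merges two components. Count decreases: 2 -> 1.
New component count: 1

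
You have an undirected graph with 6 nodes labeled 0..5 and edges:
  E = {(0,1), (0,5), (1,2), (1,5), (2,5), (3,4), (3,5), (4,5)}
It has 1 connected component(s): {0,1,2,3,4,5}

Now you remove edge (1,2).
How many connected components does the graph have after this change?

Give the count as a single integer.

Initial component count: 1
Remove (1,2): not a bridge. Count unchanged: 1.
  After removal, components: {0,1,2,3,4,5}
New component count: 1

Answer: 1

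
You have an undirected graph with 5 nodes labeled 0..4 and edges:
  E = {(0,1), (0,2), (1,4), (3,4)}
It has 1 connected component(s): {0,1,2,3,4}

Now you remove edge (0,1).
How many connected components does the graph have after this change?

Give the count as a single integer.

Initial component count: 1
Remove (0,1): it was a bridge. Count increases: 1 -> 2.
  After removal, components: {0,2} {1,3,4}
New component count: 2

Answer: 2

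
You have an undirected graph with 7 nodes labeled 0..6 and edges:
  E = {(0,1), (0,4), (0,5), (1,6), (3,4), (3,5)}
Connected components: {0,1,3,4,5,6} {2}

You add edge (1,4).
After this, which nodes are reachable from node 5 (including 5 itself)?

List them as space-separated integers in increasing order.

Answer: 0 1 3 4 5 6

Derivation:
Before: nodes reachable from 5: {0,1,3,4,5,6}
Adding (1,4): both endpoints already in same component. Reachability from 5 unchanged.
After: nodes reachable from 5: {0,1,3,4,5,6}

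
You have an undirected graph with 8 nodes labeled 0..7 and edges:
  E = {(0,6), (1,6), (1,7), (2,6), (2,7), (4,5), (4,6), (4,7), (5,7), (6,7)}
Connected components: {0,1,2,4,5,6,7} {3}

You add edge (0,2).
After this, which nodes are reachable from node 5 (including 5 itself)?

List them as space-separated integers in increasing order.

Answer: 0 1 2 4 5 6 7

Derivation:
Before: nodes reachable from 5: {0,1,2,4,5,6,7}
Adding (0,2): both endpoints already in same component. Reachability from 5 unchanged.
After: nodes reachable from 5: {0,1,2,4,5,6,7}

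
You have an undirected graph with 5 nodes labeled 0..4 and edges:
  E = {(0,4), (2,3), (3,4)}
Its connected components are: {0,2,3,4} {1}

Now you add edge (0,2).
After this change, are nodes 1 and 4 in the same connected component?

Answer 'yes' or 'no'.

Initial components: {0,2,3,4} {1}
Adding edge (0,2): both already in same component {0,2,3,4}. No change.
New components: {0,2,3,4} {1}
Are 1 and 4 in the same component? no

Answer: no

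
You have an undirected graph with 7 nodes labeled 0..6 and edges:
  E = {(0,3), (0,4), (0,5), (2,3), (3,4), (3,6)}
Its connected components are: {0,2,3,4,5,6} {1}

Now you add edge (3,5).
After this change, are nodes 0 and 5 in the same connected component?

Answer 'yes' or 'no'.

Answer: yes

Derivation:
Initial components: {0,2,3,4,5,6} {1}
Adding edge (3,5): both already in same component {0,2,3,4,5,6}. No change.
New components: {0,2,3,4,5,6} {1}
Are 0 and 5 in the same component? yes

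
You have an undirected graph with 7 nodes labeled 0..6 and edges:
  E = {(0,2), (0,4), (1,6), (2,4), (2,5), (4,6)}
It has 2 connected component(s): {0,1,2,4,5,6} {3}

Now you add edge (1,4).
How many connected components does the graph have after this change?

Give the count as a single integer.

Initial component count: 2
Add (1,4): endpoints already in same component. Count unchanged: 2.
New component count: 2

Answer: 2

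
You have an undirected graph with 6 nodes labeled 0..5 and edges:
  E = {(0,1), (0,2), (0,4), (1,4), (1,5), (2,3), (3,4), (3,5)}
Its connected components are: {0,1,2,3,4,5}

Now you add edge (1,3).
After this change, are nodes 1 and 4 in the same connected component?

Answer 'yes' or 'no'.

Answer: yes

Derivation:
Initial components: {0,1,2,3,4,5}
Adding edge (1,3): both already in same component {0,1,2,3,4,5}. No change.
New components: {0,1,2,3,4,5}
Are 1 and 4 in the same component? yes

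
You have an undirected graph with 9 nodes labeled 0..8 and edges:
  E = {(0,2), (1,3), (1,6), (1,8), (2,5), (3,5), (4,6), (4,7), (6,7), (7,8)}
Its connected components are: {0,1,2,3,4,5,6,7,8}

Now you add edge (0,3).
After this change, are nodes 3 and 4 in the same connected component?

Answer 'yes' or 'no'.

Initial components: {0,1,2,3,4,5,6,7,8}
Adding edge (0,3): both already in same component {0,1,2,3,4,5,6,7,8}. No change.
New components: {0,1,2,3,4,5,6,7,8}
Are 3 and 4 in the same component? yes

Answer: yes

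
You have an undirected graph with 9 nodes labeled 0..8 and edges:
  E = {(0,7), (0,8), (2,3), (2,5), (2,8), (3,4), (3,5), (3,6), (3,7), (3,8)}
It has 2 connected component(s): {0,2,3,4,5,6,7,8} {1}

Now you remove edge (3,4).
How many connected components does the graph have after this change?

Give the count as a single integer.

Initial component count: 2
Remove (3,4): it was a bridge. Count increases: 2 -> 3.
  After removal, components: {0,2,3,5,6,7,8} {1} {4}
New component count: 3

Answer: 3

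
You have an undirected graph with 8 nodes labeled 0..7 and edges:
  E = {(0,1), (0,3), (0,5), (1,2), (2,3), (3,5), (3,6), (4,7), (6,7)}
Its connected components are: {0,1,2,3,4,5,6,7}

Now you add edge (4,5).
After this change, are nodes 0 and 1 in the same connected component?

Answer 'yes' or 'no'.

Initial components: {0,1,2,3,4,5,6,7}
Adding edge (4,5): both already in same component {0,1,2,3,4,5,6,7}. No change.
New components: {0,1,2,3,4,5,6,7}
Are 0 and 1 in the same component? yes

Answer: yes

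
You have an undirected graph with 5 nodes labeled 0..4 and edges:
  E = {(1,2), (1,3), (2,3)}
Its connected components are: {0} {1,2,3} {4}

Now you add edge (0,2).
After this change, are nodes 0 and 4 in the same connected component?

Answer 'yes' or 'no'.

Initial components: {0} {1,2,3} {4}
Adding edge (0,2): merges {0} and {1,2,3}.
New components: {0,1,2,3} {4}
Are 0 and 4 in the same component? no

Answer: no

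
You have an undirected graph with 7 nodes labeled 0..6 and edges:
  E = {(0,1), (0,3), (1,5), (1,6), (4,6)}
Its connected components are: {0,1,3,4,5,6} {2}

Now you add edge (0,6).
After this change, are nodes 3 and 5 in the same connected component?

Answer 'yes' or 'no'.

Answer: yes

Derivation:
Initial components: {0,1,3,4,5,6} {2}
Adding edge (0,6): both already in same component {0,1,3,4,5,6}. No change.
New components: {0,1,3,4,5,6} {2}
Are 3 and 5 in the same component? yes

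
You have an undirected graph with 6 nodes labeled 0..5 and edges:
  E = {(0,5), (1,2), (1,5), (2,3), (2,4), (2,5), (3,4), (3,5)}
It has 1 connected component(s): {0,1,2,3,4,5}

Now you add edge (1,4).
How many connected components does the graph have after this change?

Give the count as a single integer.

Initial component count: 1
Add (1,4): endpoints already in same component. Count unchanged: 1.
New component count: 1

Answer: 1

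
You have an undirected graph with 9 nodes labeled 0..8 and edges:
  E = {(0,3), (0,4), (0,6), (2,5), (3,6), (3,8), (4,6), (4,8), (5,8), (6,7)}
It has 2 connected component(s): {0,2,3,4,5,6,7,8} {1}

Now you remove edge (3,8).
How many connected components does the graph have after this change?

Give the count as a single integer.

Initial component count: 2
Remove (3,8): not a bridge. Count unchanged: 2.
  After removal, components: {0,2,3,4,5,6,7,8} {1}
New component count: 2

Answer: 2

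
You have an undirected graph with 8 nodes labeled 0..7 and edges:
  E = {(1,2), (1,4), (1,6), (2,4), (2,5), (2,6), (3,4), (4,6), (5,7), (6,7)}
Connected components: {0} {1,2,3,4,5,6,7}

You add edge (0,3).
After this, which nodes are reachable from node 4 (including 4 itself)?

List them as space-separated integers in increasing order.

Answer: 0 1 2 3 4 5 6 7

Derivation:
Before: nodes reachable from 4: {1,2,3,4,5,6,7}
Adding (0,3): merges 4's component with another. Reachability grows.
After: nodes reachable from 4: {0,1,2,3,4,5,6,7}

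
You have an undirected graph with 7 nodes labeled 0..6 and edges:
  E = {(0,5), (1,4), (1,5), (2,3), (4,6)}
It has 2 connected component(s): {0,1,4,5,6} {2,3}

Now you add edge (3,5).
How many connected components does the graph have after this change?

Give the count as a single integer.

Initial component count: 2
Add (3,5): merges two components. Count decreases: 2 -> 1.
New component count: 1

Answer: 1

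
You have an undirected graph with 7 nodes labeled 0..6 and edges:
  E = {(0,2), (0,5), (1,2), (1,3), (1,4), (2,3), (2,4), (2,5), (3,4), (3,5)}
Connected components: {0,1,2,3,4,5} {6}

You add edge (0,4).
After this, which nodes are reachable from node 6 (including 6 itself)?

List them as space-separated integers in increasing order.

Answer: 6

Derivation:
Before: nodes reachable from 6: {6}
Adding (0,4): both endpoints already in same component. Reachability from 6 unchanged.
After: nodes reachable from 6: {6}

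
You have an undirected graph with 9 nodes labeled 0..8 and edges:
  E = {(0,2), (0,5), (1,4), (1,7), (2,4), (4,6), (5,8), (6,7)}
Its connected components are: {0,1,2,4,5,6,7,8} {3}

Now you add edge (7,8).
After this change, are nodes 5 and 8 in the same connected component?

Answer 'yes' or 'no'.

Initial components: {0,1,2,4,5,6,7,8} {3}
Adding edge (7,8): both already in same component {0,1,2,4,5,6,7,8}. No change.
New components: {0,1,2,4,5,6,7,8} {3}
Are 5 and 8 in the same component? yes

Answer: yes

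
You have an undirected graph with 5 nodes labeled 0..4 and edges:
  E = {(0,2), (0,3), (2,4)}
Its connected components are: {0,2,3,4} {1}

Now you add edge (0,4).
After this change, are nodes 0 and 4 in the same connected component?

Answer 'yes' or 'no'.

Answer: yes

Derivation:
Initial components: {0,2,3,4} {1}
Adding edge (0,4): both already in same component {0,2,3,4}. No change.
New components: {0,2,3,4} {1}
Are 0 and 4 in the same component? yes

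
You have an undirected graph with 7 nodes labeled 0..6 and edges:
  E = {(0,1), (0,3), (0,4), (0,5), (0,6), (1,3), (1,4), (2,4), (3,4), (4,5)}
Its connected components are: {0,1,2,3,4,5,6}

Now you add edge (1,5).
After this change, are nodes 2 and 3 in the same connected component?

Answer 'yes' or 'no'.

Answer: yes

Derivation:
Initial components: {0,1,2,3,4,5,6}
Adding edge (1,5): both already in same component {0,1,2,3,4,5,6}. No change.
New components: {0,1,2,3,4,5,6}
Are 2 and 3 in the same component? yes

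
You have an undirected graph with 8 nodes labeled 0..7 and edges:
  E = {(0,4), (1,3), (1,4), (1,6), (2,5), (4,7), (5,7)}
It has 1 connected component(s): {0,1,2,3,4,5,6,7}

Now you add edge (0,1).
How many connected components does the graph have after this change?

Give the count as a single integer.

Answer: 1

Derivation:
Initial component count: 1
Add (0,1): endpoints already in same component. Count unchanged: 1.
New component count: 1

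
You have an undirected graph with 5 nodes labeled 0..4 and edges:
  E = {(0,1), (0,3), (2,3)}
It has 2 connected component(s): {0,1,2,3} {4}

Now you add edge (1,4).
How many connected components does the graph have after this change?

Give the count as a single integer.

Initial component count: 2
Add (1,4): merges two components. Count decreases: 2 -> 1.
New component count: 1

Answer: 1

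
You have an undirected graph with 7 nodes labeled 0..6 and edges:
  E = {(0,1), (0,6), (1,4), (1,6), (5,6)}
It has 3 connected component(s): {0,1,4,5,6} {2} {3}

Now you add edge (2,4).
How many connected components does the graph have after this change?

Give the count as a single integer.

Answer: 2

Derivation:
Initial component count: 3
Add (2,4): merges two components. Count decreases: 3 -> 2.
New component count: 2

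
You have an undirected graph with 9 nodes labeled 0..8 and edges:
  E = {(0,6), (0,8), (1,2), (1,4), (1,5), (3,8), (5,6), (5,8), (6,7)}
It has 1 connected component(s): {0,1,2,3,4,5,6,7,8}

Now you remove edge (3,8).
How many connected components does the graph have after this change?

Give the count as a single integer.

Initial component count: 1
Remove (3,8): it was a bridge. Count increases: 1 -> 2.
  After removal, components: {0,1,2,4,5,6,7,8} {3}
New component count: 2

Answer: 2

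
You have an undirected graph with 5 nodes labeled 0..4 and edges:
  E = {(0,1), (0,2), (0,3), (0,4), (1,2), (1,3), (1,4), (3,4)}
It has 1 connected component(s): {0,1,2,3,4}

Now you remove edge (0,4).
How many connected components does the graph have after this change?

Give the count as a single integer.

Initial component count: 1
Remove (0,4): not a bridge. Count unchanged: 1.
  After removal, components: {0,1,2,3,4}
New component count: 1

Answer: 1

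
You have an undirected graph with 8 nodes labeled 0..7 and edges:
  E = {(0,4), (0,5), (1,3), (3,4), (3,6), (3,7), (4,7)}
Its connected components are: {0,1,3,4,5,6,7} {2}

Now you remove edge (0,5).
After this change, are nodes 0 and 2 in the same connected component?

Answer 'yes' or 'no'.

Initial components: {0,1,3,4,5,6,7} {2}
Removing edge (0,5): it was a bridge — component count 2 -> 3.
New components: {0,1,3,4,6,7} {2} {5}
Are 0 and 2 in the same component? no

Answer: no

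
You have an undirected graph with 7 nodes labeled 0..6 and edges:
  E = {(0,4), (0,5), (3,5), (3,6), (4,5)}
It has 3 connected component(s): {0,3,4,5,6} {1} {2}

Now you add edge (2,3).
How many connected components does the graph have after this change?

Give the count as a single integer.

Answer: 2

Derivation:
Initial component count: 3
Add (2,3): merges two components. Count decreases: 3 -> 2.
New component count: 2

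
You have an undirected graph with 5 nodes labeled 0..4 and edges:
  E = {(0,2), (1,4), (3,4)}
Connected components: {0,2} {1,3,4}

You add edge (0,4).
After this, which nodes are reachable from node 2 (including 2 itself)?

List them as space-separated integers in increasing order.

Answer: 0 1 2 3 4

Derivation:
Before: nodes reachable from 2: {0,2}
Adding (0,4): merges 2's component with another. Reachability grows.
After: nodes reachable from 2: {0,1,2,3,4}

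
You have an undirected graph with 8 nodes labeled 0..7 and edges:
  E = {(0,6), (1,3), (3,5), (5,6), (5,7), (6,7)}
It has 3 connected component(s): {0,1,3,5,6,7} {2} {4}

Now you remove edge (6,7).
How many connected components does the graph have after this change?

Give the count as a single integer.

Initial component count: 3
Remove (6,7): not a bridge. Count unchanged: 3.
  After removal, components: {0,1,3,5,6,7} {2} {4}
New component count: 3

Answer: 3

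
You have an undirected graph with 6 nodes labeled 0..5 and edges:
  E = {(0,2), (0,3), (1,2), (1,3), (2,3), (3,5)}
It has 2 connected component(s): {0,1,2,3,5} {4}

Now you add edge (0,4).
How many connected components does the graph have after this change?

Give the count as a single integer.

Initial component count: 2
Add (0,4): merges two components. Count decreases: 2 -> 1.
New component count: 1

Answer: 1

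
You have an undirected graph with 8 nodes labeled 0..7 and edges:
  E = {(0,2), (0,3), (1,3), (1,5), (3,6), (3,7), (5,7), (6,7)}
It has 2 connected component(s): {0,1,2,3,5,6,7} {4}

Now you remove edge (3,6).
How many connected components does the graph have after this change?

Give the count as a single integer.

Answer: 2

Derivation:
Initial component count: 2
Remove (3,6): not a bridge. Count unchanged: 2.
  After removal, components: {0,1,2,3,5,6,7} {4}
New component count: 2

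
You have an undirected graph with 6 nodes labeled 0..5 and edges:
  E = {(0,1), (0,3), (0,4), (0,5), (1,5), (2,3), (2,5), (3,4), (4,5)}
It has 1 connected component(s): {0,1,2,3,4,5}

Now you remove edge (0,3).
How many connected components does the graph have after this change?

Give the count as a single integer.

Initial component count: 1
Remove (0,3): not a bridge. Count unchanged: 1.
  After removal, components: {0,1,2,3,4,5}
New component count: 1

Answer: 1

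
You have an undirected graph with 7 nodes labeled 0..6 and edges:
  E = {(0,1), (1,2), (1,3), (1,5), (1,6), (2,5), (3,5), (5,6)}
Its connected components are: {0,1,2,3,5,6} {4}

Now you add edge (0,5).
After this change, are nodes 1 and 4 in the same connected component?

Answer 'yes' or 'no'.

Initial components: {0,1,2,3,5,6} {4}
Adding edge (0,5): both already in same component {0,1,2,3,5,6}. No change.
New components: {0,1,2,3,5,6} {4}
Are 1 and 4 in the same component? no

Answer: no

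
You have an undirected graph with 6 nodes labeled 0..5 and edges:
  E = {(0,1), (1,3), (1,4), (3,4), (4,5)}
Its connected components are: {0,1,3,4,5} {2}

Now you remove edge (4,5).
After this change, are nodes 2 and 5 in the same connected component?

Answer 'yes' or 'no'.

Answer: no

Derivation:
Initial components: {0,1,3,4,5} {2}
Removing edge (4,5): it was a bridge — component count 2 -> 3.
New components: {0,1,3,4} {2} {5}
Are 2 and 5 in the same component? no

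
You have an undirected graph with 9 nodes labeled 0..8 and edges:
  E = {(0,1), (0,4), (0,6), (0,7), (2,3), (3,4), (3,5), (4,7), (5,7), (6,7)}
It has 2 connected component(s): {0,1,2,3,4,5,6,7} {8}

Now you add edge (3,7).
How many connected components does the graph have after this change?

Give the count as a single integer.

Initial component count: 2
Add (3,7): endpoints already in same component. Count unchanged: 2.
New component count: 2

Answer: 2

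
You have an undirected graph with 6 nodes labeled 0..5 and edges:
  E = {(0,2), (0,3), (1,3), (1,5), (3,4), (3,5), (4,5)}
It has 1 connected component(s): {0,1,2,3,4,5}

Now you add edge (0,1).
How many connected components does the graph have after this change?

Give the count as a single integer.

Initial component count: 1
Add (0,1): endpoints already in same component. Count unchanged: 1.
New component count: 1

Answer: 1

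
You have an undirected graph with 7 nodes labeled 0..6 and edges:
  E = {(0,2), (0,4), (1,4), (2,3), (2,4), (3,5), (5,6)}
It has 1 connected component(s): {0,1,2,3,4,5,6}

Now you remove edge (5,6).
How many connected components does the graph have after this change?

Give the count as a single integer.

Initial component count: 1
Remove (5,6): it was a bridge. Count increases: 1 -> 2.
  After removal, components: {0,1,2,3,4,5} {6}
New component count: 2

Answer: 2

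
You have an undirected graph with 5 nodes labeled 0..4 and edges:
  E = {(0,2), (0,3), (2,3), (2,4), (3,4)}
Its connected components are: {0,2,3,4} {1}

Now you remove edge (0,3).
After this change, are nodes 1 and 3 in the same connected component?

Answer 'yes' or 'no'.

Answer: no

Derivation:
Initial components: {0,2,3,4} {1}
Removing edge (0,3): not a bridge — component count unchanged at 2.
New components: {0,2,3,4} {1}
Are 1 and 3 in the same component? no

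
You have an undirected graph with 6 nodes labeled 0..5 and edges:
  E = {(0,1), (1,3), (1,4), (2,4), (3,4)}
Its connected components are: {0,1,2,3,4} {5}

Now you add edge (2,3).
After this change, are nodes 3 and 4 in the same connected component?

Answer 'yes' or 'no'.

Initial components: {0,1,2,3,4} {5}
Adding edge (2,3): both already in same component {0,1,2,3,4}. No change.
New components: {0,1,2,3,4} {5}
Are 3 and 4 in the same component? yes

Answer: yes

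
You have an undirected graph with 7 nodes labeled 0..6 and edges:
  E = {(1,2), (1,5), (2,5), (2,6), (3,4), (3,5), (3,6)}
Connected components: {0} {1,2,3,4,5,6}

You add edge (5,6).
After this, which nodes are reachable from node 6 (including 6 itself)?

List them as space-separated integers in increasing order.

Answer: 1 2 3 4 5 6

Derivation:
Before: nodes reachable from 6: {1,2,3,4,5,6}
Adding (5,6): both endpoints already in same component. Reachability from 6 unchanged.
After: nodes reachable from 6: {1,2,3,4,5,6}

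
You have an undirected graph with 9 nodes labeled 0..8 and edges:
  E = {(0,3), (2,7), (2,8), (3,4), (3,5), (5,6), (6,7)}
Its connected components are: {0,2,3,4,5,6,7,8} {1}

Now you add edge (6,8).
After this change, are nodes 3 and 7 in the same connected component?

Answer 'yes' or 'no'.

Answer: yes

Derivation:
Initial components: {0,2,3,4,5,6,7,8} {1}
Adding edge (6,8): both already in same component {0,2,3,4,5,6,7,8}. No change.
New components: {0,2,3,4,5,6,7,8} {1}
Are 3 and 7 in the same component? yes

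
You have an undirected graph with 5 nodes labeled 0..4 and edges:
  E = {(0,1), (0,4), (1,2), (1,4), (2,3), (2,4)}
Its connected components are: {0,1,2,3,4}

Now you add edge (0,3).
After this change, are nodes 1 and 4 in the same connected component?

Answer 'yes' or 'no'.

Initial components: {0,1,2,3,4}
Adding edge (0,3): both already in same component {0,1,2,3,4}. No change.
New components: {0,1,2,3,4}
Are 1 and 4 in the same component? yes

Answer: yes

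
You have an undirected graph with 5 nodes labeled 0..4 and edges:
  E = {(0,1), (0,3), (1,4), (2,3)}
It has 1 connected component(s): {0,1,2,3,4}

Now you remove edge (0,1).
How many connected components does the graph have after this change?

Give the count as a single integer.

Answer: 2

Derivation:
Initial component count: 1
Remove (0,1): it was a bridge. Count increases: 1 -> 2.
  After removal, components: {0,2,3} {1,4}
New component count: 2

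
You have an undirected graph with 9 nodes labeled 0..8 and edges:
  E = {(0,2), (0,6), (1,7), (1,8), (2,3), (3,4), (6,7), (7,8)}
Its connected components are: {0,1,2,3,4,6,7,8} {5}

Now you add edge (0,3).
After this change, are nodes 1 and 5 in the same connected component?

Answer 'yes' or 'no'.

Initial components: {0,1,2,3,4,6,7,8} {5}
Adding edge (0,3): both already in same component {0,1,2,3,4,6,7,8}. No change.
New components: {0,1,2,3,4,6,7,8} {5}
Are 1 and 5 in the same component? no

Answer: no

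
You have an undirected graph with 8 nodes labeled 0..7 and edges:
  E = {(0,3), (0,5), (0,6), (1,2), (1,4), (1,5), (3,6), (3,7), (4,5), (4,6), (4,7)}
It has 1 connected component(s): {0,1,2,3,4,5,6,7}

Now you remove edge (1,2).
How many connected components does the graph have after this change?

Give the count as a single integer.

Answer: 2

Derivation:
Initial component count: 1
Remove (1,2): it was a bridge. Count increases: 1 -> 2.
  After removal, components: {0,1,3,4,5,6,7} {2}
New component count: 2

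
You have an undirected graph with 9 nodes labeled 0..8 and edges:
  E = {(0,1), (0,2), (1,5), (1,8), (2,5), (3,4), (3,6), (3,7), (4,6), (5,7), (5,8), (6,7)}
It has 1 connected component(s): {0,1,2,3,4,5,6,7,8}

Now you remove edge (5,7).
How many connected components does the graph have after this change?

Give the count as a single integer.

Answer: 2

Derivation:
Initial component count: 1
Remove (5,7): it was a bridge. Count increases: 1 -> 2.
  After removal, components: {0,1,2,5,8} {3,4,6,7}
New component count: 2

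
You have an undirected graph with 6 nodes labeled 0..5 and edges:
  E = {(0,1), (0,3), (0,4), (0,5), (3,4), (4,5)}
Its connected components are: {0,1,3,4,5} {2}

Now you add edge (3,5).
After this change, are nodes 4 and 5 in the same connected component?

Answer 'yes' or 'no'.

Answer: yes

Derivation:
Initial components: {0,1,3,4,5} {2}
Adding edge (3,5): both already in same component {0,1,3,4,5}. No change.
New components: {0,1,3,4,5} {2}
Are 4 and 5 in the same component? yes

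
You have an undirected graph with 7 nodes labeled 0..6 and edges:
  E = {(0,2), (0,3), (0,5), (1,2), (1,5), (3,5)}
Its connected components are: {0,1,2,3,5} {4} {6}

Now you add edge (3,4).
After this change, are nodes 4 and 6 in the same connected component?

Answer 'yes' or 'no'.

Initial components: {0,1,2,3,5} {4} {6}
Adding edge (3,4): merges {0,1,2,3,5} and {4}.
New components: {0,1,2,3,4,5} {6}
Are 4 and 6 in the same component? no

Answer: no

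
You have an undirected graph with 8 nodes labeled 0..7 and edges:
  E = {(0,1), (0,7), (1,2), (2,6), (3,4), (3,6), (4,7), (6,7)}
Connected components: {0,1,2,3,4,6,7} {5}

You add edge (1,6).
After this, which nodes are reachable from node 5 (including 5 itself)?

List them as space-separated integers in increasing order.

Answer: 5

Derivation:
Before: nodes reachable from 5: {5}
Adding (1,6): both endpoints already in same component. Reachability from 5 unchanged.
After: nodes reachable from 5: {5}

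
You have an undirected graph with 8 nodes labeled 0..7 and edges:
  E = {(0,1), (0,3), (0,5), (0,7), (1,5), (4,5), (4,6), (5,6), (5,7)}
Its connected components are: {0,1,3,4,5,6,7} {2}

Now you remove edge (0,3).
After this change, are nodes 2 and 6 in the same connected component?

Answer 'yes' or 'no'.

Initial components: {0,1,3,4,5,6,7} {2}
Removing edge (0,3): it was a bridge — component count 2 -> 3.
New components: {0,1,4,5,6,7} {2} {3}
Are 2 and 6 in the same component? no

Answer: no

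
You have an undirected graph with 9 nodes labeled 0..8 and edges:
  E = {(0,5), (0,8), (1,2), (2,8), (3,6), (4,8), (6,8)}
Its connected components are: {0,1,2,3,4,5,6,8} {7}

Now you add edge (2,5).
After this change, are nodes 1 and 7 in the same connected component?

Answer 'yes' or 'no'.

Answer: no

Derivation:
Initial components: {0,1,2,3,4,5,6,8} {7}
Adding edge (2,5): both already in same component {0,1,2,3,4,5,6,8}. No change.
New components: {0,1,2,3,4,5,6,8} {7}
Are 1 and 7 in the same component? no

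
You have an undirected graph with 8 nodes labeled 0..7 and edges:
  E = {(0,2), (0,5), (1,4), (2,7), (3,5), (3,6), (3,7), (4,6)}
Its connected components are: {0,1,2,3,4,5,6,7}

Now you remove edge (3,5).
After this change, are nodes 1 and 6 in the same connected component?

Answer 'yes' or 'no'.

Initial components: {0,1,2,3,4,5,6,7}
Removing edge (3,5): not a bridge — component count unchanged at 1.
New components: {0,1,2,3,4,5,6,7}
Are 1 and 6 in the same component? yes

Answer: yes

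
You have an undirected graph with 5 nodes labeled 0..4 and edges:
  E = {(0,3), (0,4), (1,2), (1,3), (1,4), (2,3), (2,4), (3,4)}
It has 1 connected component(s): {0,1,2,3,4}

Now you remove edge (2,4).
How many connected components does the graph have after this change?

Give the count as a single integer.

Initial component count: 1
Remove (2,4): not a bridge. Count unchanged: 1.
  After removal, components: {0,1,2,3,4}
New component count: 1

Answer: 1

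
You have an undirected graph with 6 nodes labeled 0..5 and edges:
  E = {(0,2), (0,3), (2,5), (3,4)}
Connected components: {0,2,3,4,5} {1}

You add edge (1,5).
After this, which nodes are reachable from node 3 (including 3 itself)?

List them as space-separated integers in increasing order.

Before: nodes reachable from 3: {0,2,3,4,5}
Adding (1,5): merges 3's component with another. Reachability grows.
After: nodes reachable from 3: {0,1,2,3,4,5}

Answer: 0 1 2 3 4 5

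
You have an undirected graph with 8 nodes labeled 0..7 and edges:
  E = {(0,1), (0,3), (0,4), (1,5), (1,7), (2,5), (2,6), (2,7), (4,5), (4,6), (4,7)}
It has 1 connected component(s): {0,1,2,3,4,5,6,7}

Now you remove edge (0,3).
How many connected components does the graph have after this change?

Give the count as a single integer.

Answer: 2

Derivation:
Initial component count: 1
Remove (0,3): it was a bridge. Count increases: 1 -> 2.
  After removal, components: {0,1,2,4,5,6,7} {3}
New component count: 2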